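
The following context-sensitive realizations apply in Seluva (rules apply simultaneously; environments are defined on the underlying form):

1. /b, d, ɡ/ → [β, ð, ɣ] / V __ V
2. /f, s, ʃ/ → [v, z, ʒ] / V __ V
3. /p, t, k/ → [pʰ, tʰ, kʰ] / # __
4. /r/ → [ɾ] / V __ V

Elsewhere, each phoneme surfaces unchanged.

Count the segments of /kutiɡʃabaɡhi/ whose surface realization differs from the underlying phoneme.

2

Segments that undergo a rule: /k/ → [kʰ] (rule 3); /b/ → [β] (rule 1).
All other segments surface unchanged.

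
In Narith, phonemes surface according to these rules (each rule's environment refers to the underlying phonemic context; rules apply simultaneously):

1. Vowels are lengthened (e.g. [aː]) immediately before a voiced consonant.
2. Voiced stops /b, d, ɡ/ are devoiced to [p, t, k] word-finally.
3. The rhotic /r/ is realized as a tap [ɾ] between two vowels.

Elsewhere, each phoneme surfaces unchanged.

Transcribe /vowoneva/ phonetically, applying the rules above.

/v/ (word-initial): no rule targets it → [v].
/o/ meets the environment for rule 1 (before a voiced consonant) → [oː].
/w/ stays [w].
Rule 1 applies to /o/ (between /w/ and /n/: before a voiced consonant) → [oː].
/n/ (between /o/ and /e/): no rule targets it → [n].
/e/ — between /n/ and /v/, before a voiced consonant — surfaces as [eː] (rule 1).
/v/ (between /e/ and /a/) is unaffected → [v].
/a/ — word-final; rule 1 does not apply here → [a].

[voːwoːneːva]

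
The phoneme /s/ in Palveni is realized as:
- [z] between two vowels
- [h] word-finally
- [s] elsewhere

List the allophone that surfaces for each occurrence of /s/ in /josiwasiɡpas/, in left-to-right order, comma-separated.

[z], [z], [h]

Occurrence 1 (position 3): between two vowels → [z].
Occurrence 2 (position 7): between two vowels → [z].
Occurrence 3 (position 12): word-finally → [h].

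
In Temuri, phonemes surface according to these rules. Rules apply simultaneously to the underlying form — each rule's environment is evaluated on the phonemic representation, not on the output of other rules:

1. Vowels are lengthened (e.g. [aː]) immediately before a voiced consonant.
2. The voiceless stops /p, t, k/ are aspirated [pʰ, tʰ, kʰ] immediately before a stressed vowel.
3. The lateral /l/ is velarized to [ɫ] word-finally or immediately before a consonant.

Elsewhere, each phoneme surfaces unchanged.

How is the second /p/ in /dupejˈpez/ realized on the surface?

[pʰ]

Rule 2 applies to /p/ (between /j/ and /e/: immediately before a stressed vowel) → [pʰ].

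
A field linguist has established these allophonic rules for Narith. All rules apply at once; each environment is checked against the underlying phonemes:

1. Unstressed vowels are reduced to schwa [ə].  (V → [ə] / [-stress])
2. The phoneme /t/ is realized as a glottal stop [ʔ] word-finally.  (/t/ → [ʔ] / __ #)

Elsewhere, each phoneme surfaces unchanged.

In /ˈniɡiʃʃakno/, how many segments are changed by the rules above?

Segments that undergo a rule: /i/ → [ə] (rule 1); /a/ → [ə] (rule 1); /o/ → [ə] (rule 1).
All other segments surface unchanged.

3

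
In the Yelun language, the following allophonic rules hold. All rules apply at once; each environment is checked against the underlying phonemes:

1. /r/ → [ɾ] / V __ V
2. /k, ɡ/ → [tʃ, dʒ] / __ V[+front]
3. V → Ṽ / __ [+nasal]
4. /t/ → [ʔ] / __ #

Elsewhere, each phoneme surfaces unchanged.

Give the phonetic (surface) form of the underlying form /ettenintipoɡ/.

/e/ — word-initial; rule 3 does not apply here → [e].
/t/ (between /e/ and /t/): rule 4 targets it, but not word-finally → unchanged [t].
/t/ (between /t/ and /e/) fails the environment for rule 4, so it stays [t].
/e/ — between /t/ and /n/, before a nasal consonant — surfaces as [ẽ] (rule 3).
/n/ (between /e/ and /i/): no rule targets it → [n].
/i/ — between /n/ and /n/, before a nasal consonant — surfaces as [ĩ] (rule 3).
/n/ stays [n].
/t/ (between /n/ and /i/) fails the environment for rule 4, so it stays [t].
/i/ — between /t/ and /p/; rule 3 does not apply here → [i].
/p/ stays [p].
/o/ (between /p/ and /ɡ/) fails the environment for rule 3, so it stays [o].
/ɡ/ (word-final): rule 2 targets it, but not before a front vowel → unchanged [ɡ].

[ettẽnĩntipoɡ]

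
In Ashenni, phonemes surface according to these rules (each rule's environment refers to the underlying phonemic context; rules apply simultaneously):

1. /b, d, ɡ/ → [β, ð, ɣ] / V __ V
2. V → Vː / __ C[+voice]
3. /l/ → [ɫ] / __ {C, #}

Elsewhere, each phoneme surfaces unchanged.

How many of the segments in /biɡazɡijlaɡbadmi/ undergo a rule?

Segments that undergo a rule: /i/ → [iː] (rule 2); /ɡ/ → [ɣ] (rule 1); /a/ → [aː] (rule 2); /i/ → [iː] (rule 2); /a/ → [aː] (rule 2); /a/ → [aː] (rule 2).
All other segments surface unchanged.

6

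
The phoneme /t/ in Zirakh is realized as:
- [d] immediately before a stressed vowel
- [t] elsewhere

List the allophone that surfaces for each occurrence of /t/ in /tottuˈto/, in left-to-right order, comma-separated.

Occurrence 1 (position 1): no conditioning environment matches → elsewhere allophone [t].
Occurrence 2 (position 3): no conditioning environment matches → elsewhere allophone [t].
Occurrence 3 (position 4): no conditioning environment matches → elsewhere allophone [t].
Occurrence 4 (position 6): immediately before a stressed vowel → [d].

[t], [t], [t], [d]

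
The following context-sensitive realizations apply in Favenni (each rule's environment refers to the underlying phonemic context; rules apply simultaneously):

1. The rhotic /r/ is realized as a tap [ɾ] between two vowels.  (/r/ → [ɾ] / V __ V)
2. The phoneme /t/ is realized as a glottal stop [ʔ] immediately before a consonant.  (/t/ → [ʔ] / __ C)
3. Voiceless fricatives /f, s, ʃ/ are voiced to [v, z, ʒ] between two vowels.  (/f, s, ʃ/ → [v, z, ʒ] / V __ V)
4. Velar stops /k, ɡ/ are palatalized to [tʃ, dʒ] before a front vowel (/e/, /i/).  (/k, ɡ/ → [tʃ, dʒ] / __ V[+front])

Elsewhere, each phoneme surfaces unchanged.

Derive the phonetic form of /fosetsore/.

/f/ (word-initial) is in the target of rule 3 but the environment (between two vowels) is not met → [f].
/s/ (between /o/ and /e/): between two vowels, so rule 3 applies → [z].
/t/ — between /e/ and /s/, immediately before a consonant — surfaces as [ʔ] (rule 2).
/s/ (between /t/ and /o/): rule 3 targets it, but not between two vowels → unchanged [s].
/r/ (between /o/ and /e/) occurs between two vowels → [ɾ] by rule 1.

[fozeʔsoɾe]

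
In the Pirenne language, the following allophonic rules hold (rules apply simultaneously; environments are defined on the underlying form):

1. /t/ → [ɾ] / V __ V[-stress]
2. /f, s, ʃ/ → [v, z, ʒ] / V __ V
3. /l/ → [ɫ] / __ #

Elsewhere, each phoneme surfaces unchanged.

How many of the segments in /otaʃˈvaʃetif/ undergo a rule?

Segments that undergo a rule: /t/ → [ɾ] (rule 1); /ʃ/ → [ʒ] (rule 2); /t/ → [ɾ] (rule 1).
All other segments surface unchanged.

3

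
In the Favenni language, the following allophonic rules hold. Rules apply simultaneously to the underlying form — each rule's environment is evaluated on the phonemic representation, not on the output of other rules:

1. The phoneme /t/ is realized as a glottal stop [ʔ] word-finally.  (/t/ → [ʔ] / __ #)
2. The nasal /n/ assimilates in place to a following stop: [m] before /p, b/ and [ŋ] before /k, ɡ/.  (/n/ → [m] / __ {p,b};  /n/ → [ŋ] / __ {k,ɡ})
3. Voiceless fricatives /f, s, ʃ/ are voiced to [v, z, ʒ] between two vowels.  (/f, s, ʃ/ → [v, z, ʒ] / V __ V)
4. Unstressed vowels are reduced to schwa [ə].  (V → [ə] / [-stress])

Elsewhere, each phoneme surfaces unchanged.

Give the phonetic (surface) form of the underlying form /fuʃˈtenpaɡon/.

/f/ (word-initial): rule 3 targets it, but not between two vowels → unchanged [f].
/u/ (between /f/ and /ʃ/) occurs in an unstressed syllable → [ə] by rule 4.
/ʃ/ (between /u/ and /t/) is in the target of rule 3 but the environment (between two vowels) is not met → [ʃ].
/t/ (between /ʃ/ and /e/) fails the environment for rule 1, so it stays [t].
/e/ (between /t/ and /n/): rule 4 targets it, but not in an unstressed syllable → unchanged [e].
/n/ — between /e/ and /p/, before a labial or velar stop — surfaces as [m] (rule 2).
/a/ — between /p/ and /ɡ/, in an unstressed syllable — surfaces as [ə] (rule 4).
/o/ (between /ɡ/ and /n/) occurs in an unstressed syllable → [ə] by rule 4.
/n/ (word-final): rule 2 targets it, but not before a labial or velar stop → unchanged [n].

[fəʃˈtempəɡən]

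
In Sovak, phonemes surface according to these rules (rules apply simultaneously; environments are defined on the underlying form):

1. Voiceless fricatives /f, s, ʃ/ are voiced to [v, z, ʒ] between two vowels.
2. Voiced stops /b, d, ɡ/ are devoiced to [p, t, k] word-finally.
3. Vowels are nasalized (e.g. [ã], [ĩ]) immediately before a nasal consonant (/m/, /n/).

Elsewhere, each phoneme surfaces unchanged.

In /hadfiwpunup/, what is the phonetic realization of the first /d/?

[d]

/d/ (between /a/ and /f/): rule 2 targets it, but not word-finally → unchanged [d].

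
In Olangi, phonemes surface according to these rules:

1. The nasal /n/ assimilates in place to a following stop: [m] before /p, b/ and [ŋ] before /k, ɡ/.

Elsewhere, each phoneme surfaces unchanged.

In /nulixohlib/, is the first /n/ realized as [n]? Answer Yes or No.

/n/ (word-initial) fails the environment for rule 1, so it stays [n].
The actual realization is [n], which matches [n].

Yes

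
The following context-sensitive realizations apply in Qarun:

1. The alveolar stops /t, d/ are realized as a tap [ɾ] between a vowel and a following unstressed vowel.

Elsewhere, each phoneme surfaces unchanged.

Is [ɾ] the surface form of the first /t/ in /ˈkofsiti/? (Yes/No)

/t/ — between /i/ and /i/, between a vowel and a following unstressed vowel — surfaces as [ɾ] (rule 1).
The actual realization is [ɾ], which matches [ɾ].

Yes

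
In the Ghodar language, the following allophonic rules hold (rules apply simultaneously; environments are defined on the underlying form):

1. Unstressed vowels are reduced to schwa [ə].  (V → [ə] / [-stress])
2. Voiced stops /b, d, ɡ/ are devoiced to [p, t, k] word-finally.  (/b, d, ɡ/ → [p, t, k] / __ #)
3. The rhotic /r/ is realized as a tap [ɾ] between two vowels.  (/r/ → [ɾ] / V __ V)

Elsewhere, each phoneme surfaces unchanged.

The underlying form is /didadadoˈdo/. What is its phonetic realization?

[dədədədəˈdo]

/d/ (word-initial): rule 2 targets it, but not word-finally → unchanged [d].
/i/ (between /d/ and /d/): in an unstressed syllable, so rule 1 applies → [ə].
/d/ (between /i/ and /a/): rule 2 targets it, but not word-finally → unchanged [d].
/a/ (between /d/ and /d/) occurs in an unstressed syllable → [ə] by rule 1.
/d/ — between /a/ and /a/; rule 2 does not apply here → [d].
Rule 1 applies to /a/ (between /d/ and /d/: in an unstressed syllable) → [ə].
/d/ — between /a/ and /o/; rule 2 does not apply here → [d].
/o/ (between /d/ and /d/): in an unstressed syllable, so rule 1 applies → [ə].
/d/ (between /o/ and /o/) is in the target of rule 2 but the environment (word-finally) is not met → [d].
/o/ (word-final): rule 1 targets it, but not in an unstressed syllable → unchanged [o].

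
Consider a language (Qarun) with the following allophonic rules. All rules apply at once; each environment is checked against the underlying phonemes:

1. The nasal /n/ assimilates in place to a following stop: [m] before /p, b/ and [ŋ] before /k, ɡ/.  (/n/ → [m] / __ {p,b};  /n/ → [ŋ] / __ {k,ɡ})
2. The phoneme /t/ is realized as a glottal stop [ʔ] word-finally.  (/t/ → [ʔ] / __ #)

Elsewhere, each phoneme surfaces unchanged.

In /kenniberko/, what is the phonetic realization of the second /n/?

/n/ (between /n/ and /i/) is in the target of rule 1 but the environment (before a labial or velar stop) is not met → [n].

[n]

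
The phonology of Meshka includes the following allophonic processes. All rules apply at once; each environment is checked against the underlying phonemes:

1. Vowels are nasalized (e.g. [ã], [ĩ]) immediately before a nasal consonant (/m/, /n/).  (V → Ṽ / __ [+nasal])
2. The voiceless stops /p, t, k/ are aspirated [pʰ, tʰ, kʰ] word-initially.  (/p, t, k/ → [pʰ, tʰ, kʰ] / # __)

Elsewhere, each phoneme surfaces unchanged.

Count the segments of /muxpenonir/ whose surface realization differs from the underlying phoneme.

Segments that undergo a rule: /e/ → [ẽ] (rule 1); /o/ → [õ] (rule 1).
All other segments surface unchanged.

2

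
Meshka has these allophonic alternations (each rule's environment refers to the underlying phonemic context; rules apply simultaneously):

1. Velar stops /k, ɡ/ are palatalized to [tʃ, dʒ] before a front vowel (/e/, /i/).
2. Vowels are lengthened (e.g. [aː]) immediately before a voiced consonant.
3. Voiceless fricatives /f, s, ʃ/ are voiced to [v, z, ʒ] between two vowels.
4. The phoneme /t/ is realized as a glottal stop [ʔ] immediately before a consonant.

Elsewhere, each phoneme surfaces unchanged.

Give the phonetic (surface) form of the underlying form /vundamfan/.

[vuːndaːmfaːn]

Rule 2 applies to /u/ (between /v/ and /n/: before a voiced consonant) → [uː].
/a/ — between /d/ and /m/, before a voiced consonant — surfaces as [aː] (rule 2).
/f/ (between /m/ and /a/) fails the environment for rule 3, so it stays [f].
/a/ (between /f/ and /n/): before a voiced consonant, so rule 2 applies → [aː].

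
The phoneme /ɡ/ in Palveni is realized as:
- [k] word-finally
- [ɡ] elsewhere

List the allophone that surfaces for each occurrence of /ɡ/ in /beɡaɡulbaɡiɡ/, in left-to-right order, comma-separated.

[ɡ], [ɡ], [ɡ], [k]

Occurrence 1 (position 3): no conditioning environment matches → elsewhere allophone [ɡ].
Occurrence 2 (position 5): no conditioning environment matches → elsewhere allophone [ɡ].
Occurrence 3 (position 10): no conditioning environment matches → elsewhere allophone [ɡ].
Occurrence 4 (position 12): word-finally → [k].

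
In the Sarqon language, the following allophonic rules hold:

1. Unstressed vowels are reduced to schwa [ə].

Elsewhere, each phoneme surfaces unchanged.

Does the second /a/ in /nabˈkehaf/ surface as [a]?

/a/ meets the environment for rule 1 (in an unstressed syllable) → [ə].
The actual realization is [ə], not [a].

No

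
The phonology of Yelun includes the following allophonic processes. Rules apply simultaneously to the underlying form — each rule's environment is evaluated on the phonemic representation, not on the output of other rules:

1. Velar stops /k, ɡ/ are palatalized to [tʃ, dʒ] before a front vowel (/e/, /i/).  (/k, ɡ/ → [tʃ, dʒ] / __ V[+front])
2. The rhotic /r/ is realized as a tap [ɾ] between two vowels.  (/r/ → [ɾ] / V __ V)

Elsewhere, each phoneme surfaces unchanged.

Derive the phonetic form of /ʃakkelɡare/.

/ʃ/ stays [ʃ].
/a/ (between /ʃ/ and /k/): no rule targets it → [a].
/k/ — between /a/ and /k/; rule 1 does not apply here → [k].
/k/ — between /k/ and /e/, before a front vowel — surfaces as [tʃ] (rule 1).
/e/ (between /k/ and /l/): no rule targets it → [e].
/l/ (between /e/ and /ɡ/): no rule targets it → [l].
/ɡ/ (between /l/ and /a/) fails the environment for rule 1, so it stays [ɡ].
/a/ — not in any rule's target class → [a].
/r/ meets the environment for rule 2 (between two vowels) → [ɾ].
/e/ stays [e].

[ʃaktʃelɡaɾe]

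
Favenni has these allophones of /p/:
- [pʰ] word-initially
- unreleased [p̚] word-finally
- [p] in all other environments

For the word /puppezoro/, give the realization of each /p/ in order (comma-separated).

Occurrence 1 (position 1): word-initially → [pʰ].
Occurrence 2 (position 3): no conditioning environment matches → elsewhere allophone [p].
Occurrence 3 (position 4): no conditioning environment matches → elsewhere allophone [p].

[pʰ], [p], [p]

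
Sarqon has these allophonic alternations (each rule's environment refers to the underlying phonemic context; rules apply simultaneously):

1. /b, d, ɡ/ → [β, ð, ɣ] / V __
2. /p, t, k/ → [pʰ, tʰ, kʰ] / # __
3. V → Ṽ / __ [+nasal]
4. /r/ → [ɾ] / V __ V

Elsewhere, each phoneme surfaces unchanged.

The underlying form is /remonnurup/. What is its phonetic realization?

/r/ — word-initial; rule 4 does not apply here → [r].
/e/ — between /r/ and /m/, before a nasal consonant — surfaces as [ẽ] (rule 3).
Rule 3 applies to /o/ (between /m/ and /n/: before a nasal consonant) → [õ].
/u/ (between /n/ and /r/) is in the target of rule 3 but the environment (before a nasal consonant) is not met → [u].
/r/ (between /u/ and /u/) occurs between two vowels → [ɾ] by rule 4.
/u/ (between /r/ and /p/): rule 3 targets it, but not before a nasal consonant → unchanged [u].
/p/ (word-final): rule 2 targets it, but not word-initially → unchanged [p].

[rẽmõnnuɾup]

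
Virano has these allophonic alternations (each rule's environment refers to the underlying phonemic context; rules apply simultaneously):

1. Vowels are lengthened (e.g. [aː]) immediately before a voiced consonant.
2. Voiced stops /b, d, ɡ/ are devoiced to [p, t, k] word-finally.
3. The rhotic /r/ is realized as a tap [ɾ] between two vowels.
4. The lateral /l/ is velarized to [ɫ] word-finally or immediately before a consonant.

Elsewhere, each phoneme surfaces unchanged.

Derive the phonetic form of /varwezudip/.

/a/ (between /v/ and /r/) occurs before a voiced consonant → [aː] by rule 1.
/r/ (between /a/ and /w/) is in the target of rule 3 but the environment (between two vowels) is not met → [r].
/e/ meets the environment for rule 1 (before a voiced consonant) → [eː].
/u/ meets the environment for rule 1 (before a voiced consonant) → [uː].
/d/ (between /u/ and /i/) fails the environment for rule 2, so it stays [d].
/i/ (between /d/ and /p/): rule 1 targets it, but not before a voiced consonant → unchanged [i].

[vaːrweːzuːdip]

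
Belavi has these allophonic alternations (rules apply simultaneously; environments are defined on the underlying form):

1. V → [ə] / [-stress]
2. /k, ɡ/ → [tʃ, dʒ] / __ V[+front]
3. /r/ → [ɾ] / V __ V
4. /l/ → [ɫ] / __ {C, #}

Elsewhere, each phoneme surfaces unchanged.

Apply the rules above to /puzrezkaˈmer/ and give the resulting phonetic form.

/p/ (word-initial) is unaffected → [p].
Rule 1 applies to /u/ (between /p/ and /z/: in an unstressed syllable) → [ə].
/z/ stays [z].
/r/ (between /z/ and /e/): rule 3 targets it, but not between two vowels → unchanged [r].
/e/ — between /r/ and /z/, in an unstressed syllable — surfaces as [ə] (rule 1).
/z/ — not in any rule's target class → [z].
/k/ (between /z/ and /a/): rule 2 targets it, but not before a front vowel → unchanged [k].
/a/ — between /k/ and /m/, in an unstressed syllable — surfaces as [ə] (rule 1).
/m/ — not in any rule's target class → [m].
/e/ (between /m/ and /r/) fails the environment for rule 1, so it stays [e].
/r/ — word-final; rule 3 does not apply here → [r].

[pəzrəzkəˈmer]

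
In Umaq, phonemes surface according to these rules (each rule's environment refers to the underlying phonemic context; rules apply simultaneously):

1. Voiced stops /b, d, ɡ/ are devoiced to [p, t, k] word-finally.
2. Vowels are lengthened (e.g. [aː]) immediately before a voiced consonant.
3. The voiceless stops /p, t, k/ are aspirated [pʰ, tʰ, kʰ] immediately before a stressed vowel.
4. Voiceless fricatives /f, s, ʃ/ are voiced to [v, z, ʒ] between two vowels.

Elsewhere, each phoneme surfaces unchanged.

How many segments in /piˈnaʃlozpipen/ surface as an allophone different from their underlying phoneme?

3

Segments that undergo a rule: /i/ → [iː] (rule 2); /o/ → [oː] (rule 2); /e/ → [eː] (rule 2).
All other segments surface unchanged.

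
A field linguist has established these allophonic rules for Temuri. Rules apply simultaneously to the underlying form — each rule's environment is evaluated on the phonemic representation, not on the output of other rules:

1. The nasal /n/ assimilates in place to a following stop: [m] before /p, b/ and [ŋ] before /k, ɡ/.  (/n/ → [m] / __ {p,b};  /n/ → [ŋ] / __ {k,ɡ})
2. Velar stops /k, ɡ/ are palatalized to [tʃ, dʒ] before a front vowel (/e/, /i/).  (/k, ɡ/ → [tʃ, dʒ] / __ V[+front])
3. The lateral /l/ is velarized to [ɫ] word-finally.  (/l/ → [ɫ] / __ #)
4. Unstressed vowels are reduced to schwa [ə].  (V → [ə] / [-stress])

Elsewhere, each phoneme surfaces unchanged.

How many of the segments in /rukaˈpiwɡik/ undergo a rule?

4

Segments that undergo a rule: /u/ → [ə] (rule 4); /a/ → [ə] (rule 4); /ɡ/ → [dʒ] (rule 2); /i/ → [ə] (rule 4).
All other segments surface unchanged.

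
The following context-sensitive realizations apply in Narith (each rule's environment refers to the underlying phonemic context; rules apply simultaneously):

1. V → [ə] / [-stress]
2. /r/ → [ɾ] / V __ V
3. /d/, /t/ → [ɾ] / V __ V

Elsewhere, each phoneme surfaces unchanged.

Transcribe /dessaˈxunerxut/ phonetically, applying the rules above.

/d/ — word-initial; rule 3 does not apply here → [d].
/e/ (between /d/ and /s/): in an unstressed syllable, so rule 1 applies → [ə].
/s/ (between /e/ and /s/): no rule targets it → [s].
/s/ (between /s/ and /a/): no rule targets it → [s].
/a/ (between /s/ and /x/) occurs in an unstressed syllable → [ə] by rule 1.
/x/ — not in any rule's target class → [x].
/u/ (between /x/ and /n/) is in the target of rule 1 but the environment (in an unstressed syllable) is not met → [u].
/n/ stays [n].
/e/ — between /n/ and /r/, in an unstressed syllable — surfaces as [ə] (rule 1).
/r/ (between /e/ and /x/) is in the target of rule 2 but the environment (between two vowels) is not met → [r].
/x/ (between /r/ and /u/) is unaffected → [x].
/u/ — between /x/ and /t/, in an unstressed syllable — surfaces as [ə] (rule 1).
/t/ (word-final) is in the target of rule 3 but the environment (between two vowels) is not met → [t].

[dəssəˈxunərxət]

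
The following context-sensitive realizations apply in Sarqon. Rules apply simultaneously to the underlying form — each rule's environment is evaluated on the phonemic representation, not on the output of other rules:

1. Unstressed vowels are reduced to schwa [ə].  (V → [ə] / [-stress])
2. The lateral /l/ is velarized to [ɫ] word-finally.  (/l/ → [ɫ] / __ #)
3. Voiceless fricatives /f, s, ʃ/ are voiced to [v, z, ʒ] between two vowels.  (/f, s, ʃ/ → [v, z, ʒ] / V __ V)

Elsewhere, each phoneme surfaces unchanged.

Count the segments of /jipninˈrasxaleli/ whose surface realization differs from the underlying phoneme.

Segments that undergo a rule: /i/ → [ə] (rule 1); /i/ → [ə] (rule 1); /a/ → [ə] (rule 1); /e/ → [ə] (rule 1); /i/ → [ə] (rule 1).
All other segments surface unchanged.

5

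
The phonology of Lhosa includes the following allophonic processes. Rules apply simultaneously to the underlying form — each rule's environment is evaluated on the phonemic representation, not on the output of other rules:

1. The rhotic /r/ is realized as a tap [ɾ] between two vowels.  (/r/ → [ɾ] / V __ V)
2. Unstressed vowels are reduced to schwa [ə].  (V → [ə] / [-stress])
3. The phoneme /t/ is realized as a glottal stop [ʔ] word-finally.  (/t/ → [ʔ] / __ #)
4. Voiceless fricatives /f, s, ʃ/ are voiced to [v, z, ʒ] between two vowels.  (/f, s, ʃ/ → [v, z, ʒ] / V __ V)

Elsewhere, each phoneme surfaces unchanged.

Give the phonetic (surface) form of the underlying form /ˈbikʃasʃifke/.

[ˈbikʃəsʃəfkə]

/b/ (word-initial): no rule targets it → [b].
/i/ (between /b/ and /k/) is in the target of rule 2 but the environment (in an unstressed syllable) is not met → [i].
/k/ (between /i/ and /ʃ/): no rule targets it → [k].
/ʃ/ (between /k/ and /a/) is in the target of rule 4 but the environment (between two vowels) is not met → [ʃ].
/a/ (between /ʃ/ and /s/) occurs in an unstressed syllable → [ə] by rule 2.
/s/ — between /a/ and /ʃ/; rule 4 does not apply here → [s].
/ʃ/ (between /s/ and /i/): rule 4 targets it, but not between two vowels → unchanged [ʃ].
Rule 2 applies to /i/ (between /ʃ/ and /f/: in an unstressed syllable) → [ə].
/f/ (between /i/ and /k/) is in the target of rule 4 but the environment (between two vowels) is not met → [f].
/k/ (between /f/ and /e/) is unaffected → [k].
Rule 2 applies to /e/ (word-final: in an unstressed syllable) → [ə].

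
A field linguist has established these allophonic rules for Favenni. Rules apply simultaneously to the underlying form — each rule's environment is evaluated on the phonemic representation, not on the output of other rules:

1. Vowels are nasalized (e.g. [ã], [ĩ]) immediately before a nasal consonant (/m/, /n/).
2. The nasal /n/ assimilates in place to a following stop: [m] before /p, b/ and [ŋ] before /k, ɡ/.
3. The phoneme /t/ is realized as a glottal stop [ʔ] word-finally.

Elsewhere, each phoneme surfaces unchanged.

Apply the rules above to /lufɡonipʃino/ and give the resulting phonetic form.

[lufɡõnipʃĩno]

/l/ (word-initial): no rule targets it → [l].
/u/ (between /l/ and /f/) fails the environment for rule 1, so it stays [u].
/f/ stays [f].
/ɡ/ (between /f/ and /o/): no rule targets it → [ɡ].
/o/ meets the environment for rule 1 (before a nasal consonant) → [õ].
/n/ (between /o/ and /i/) fails the environment for rule 2, so it stays [n].
/i/ (between /n/ and /p/): rule 1 targets it, but not before a nasal consonant → unchanged [i].
/p/ (between /i/ and /ʃ/): no rule targets it → [p].
/ʃ/ (between /p/ and /i/): no rule targets it → [ʃ].
Rule 1 applies to /i/ (between /ʃ/ and /n/: before a nasal consonant) → [ĩ].
/n/ — between /i/ and /o/; rule 2 does not apply here → [n].
/o/ (word-final) fails the environment for rule 1, so it stays [o].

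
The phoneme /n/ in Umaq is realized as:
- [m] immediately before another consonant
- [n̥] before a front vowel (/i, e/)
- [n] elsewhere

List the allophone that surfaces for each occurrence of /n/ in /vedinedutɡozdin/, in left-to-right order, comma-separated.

Occurrence 1 (position 5): before a front vowel (/i, e/) → [n̥].
Occurrence 2 (position 15): no conditioning environment matches → elsewhere allophone [n].

[n̥], [n]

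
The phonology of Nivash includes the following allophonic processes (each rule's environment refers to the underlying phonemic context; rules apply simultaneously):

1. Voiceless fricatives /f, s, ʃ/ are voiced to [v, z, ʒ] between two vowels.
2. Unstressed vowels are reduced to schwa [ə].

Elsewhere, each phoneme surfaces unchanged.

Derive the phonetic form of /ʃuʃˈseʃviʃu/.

/ʃ/ (word-initial) is in the target of rule 1 but the environment (between two vowels) is not met → [ʃ].
/u/ (between /ʃ/ and /ʃ/): in an unstressed syllable, so rule 2 applies → [ə].
/ʃ/ (between /u/ and /s/) is in the target of rule 1 but the environment (between two vowels) is not met → [ʃ].
/s/ — between /ʃ/ and /e/; rule 1 does not apply here → [s].
/e/ — between /s/ and /ʃ/; rule 2 does not apply here → [e].
/ʃ/ (between /e/ and /v/) fails the environment for rule 1, so it stays [ʃ].
/i/ meets the environment for rule 2 (in an unstressed syllable) → [ə].
/ʃ/ meets the environment for rule 1 (between two vowels) → [ʒ].
Rule 2 applies to /u/ (word-final: in an unstressed syllable) → [ə].

[ʃəʃˈseʃvəʒə]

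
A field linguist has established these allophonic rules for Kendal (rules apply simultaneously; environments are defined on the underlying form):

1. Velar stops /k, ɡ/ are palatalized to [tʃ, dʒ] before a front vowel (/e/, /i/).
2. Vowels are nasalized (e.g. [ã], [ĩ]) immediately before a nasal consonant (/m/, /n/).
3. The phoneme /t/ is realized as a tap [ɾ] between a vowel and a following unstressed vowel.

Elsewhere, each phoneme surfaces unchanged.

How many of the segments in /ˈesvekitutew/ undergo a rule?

3

Segments that undergo a rule: /k/ → [tʃ] (rule 1); /t/ → [ɾ] (rule 3); /t/ → [ɾ] (rule 3).
All other segments surface unchanged.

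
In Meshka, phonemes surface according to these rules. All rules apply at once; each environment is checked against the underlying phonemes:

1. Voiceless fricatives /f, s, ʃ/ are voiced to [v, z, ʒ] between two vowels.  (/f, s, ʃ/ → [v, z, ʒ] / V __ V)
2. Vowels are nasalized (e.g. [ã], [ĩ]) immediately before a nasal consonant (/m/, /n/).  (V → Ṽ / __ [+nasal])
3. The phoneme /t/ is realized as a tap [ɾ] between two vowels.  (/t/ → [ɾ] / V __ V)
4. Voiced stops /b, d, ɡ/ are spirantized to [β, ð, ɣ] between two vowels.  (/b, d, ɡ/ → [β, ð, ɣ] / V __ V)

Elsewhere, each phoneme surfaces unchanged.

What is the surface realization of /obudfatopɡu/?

/o/ — word-initial; rule 2 does not apply here → [o].
/b/ meets the environment for rule 4 (between two vowels) → [β].
/u/ (between /b/ and /d/) is in the target of rule 2 but the environment (before a nasal consonant) is not met → [u].
/d/ (between /u/ and /f/): rule 4 targets it, but not between two vowels → unchanged [d].
/f/ (between /d/ and /a/) is in the target of rule 1 but the environment (between two vowels) is not met → [f].
/a/ (between /f/ and /t/) is in the target of rule 2 but the environment (before a nasal consonant) is not met → [a].
/t/ — between /a/ and /o/, between two vowels — surfaces as [ɾ] (rule 3).
/o/ (between /t/ and /p/): rule 2 targets it, but not before a nasal consonant → unchanged [o].
/p/ — not in any rule's target class → [p].
/ɡ/ — between /p/ and /u/; rule 4 does not apply here → [ɡ].
/u/ (word-final) is in the target of rule 2 but the environment (before a nasal consonant) is not met → [u].

[oβudfaɾopɡu]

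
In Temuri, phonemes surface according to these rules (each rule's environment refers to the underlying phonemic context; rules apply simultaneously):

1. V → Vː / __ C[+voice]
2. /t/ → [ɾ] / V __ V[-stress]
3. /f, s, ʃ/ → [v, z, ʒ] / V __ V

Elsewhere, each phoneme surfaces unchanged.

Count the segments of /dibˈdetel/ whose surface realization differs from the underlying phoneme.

3

Segments that undergo a rule: /i/ → [iː] (rule 1); /t/ → [ɾ] (rule 2); /e/ → [eː] (rule 1).
All other segments surface unchanged.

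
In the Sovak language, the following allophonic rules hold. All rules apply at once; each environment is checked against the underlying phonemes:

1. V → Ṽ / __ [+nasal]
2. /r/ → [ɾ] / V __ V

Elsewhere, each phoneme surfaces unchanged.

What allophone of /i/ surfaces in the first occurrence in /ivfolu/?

/i/ (word-initial): rule 1 targets it, but not before a nasal consonant → unchanged [i].

[i]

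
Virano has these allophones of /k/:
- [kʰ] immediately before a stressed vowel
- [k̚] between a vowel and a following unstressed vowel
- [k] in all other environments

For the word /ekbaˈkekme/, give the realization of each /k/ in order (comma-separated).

[k], [kʰ], [k]

Occurrence 1 (position 2): no conditioning environment matches → elsewhere allophone [k].
Occurrence 2 (position 5): immediately before a stressed vowel → [kʰ].
Occurrence 3 (position 7): no conditioning environment matches → elsewhere allophone [k].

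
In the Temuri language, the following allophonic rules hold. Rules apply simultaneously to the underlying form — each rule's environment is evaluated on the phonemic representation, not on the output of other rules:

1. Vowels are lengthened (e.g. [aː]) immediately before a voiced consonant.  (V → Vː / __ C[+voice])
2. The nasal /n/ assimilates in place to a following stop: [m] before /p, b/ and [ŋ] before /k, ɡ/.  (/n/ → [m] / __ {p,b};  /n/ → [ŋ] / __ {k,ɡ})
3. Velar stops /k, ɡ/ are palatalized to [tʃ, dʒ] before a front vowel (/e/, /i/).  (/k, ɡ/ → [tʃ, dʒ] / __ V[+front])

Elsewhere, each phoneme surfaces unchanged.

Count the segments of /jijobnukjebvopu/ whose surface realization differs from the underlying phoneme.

3

Segments that undergo a rule: /i/ → [iː] (rule 1); /o/ → [oː] (rule 1); /e/ → [eː] (rule 1).
All other segments surface unchanged.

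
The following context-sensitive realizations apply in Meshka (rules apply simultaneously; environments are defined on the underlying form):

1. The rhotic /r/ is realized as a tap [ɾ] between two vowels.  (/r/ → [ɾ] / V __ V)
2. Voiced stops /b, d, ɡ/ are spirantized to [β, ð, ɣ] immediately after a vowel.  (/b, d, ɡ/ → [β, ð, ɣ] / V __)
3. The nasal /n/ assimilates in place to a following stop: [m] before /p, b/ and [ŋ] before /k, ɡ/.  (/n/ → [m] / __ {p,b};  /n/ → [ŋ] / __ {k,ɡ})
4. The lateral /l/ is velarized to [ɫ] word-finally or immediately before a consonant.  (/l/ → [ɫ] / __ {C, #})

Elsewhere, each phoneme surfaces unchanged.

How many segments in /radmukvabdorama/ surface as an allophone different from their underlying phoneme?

3

Segments that undergo a rule: /d/ → [ð] (rule 2); /b/ → [β] (rule 2); /r/ → [ɾ] (rule 1).
All other segments surface unchanged.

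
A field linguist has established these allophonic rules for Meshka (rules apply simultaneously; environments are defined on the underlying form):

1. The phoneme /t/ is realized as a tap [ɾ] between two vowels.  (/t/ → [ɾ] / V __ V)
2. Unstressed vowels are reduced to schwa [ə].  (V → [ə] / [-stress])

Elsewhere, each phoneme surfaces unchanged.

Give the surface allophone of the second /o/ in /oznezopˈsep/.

[ə]

/o/ (between /z/ and /p/) occurs in an unstressed syllable → [ə] by rule 2.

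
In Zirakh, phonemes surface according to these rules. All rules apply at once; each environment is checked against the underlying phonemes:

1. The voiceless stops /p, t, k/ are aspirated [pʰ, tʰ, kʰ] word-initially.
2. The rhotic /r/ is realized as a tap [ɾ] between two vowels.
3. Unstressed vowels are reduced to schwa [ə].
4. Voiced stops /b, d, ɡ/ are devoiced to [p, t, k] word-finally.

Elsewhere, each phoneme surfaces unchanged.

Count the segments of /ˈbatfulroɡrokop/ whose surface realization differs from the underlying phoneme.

Segments that undergo a rule: /u/ → [ə] (rule 3); /o/ → [ə] (rule 3); /o/ → [ə] (rule 3); /o/ → [ə] (rule 3).
All other segments surface unchanged.

4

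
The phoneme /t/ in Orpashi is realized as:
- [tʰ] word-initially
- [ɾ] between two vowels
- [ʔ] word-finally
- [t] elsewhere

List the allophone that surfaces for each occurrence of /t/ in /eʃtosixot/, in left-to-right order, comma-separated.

[t], [ʔ]

Occurrence 1 (position 3): no conditioning environment matches → elsewhere allophone [t].
Occurrence 2 (position 9): word-finally → [ʔ].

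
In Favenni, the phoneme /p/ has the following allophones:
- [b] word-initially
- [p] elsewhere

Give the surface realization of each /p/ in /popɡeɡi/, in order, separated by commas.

[b], [p]

Occurrence 1 (position 1): word-initially → [b].
Occurrence 2 (position 3): no conditioning environment matches → elsewhere allophone [p].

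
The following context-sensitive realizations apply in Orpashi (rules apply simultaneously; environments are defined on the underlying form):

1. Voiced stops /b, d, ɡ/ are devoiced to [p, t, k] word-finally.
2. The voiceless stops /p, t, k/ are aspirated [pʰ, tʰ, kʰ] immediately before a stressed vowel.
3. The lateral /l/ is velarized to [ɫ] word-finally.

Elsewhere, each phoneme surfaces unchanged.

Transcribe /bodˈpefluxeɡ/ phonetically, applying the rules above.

[bodˈpʰefluxek]

/b/ (word-initial) is in the target of rule 1 but the environment (word-finally) is not met → [b].
/o/ (between /b/ and /d/) is unaffected → [o].
/d/ — between /o/ and /p/; rule 1 does not apply here → [d].
Rule 2 applies to /p/ (between /d/ and /e/: immediately before a stressed vowel) → [pʰ].
/e/ — not in any rule's target class → [e].
/f/ (between /e/ and /l/) is unaffected → [f].
/l/ — between /f/ and /u/; rule 3 does not apply here → [l].
/u/ — not in any rule's target class → [u].
/x/ (between /u/ and /e/): no rule targets it → [x].
/e/ stays [e].
Rule 1 applies to /ɡ/ (word-final: word-finally) → [k].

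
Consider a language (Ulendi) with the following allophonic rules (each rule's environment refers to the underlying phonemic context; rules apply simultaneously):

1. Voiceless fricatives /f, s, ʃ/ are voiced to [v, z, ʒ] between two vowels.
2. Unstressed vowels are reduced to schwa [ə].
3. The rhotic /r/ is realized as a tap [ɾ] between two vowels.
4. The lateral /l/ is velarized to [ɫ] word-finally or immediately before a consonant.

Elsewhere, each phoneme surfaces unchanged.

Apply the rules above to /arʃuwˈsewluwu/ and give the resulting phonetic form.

[ərʃəwˈsewləwə]

/a/ — word-initial, in an unstressed syllable — surfaces as [ə] (rule 2).
/r/ (between /a/ and /ʃ/) fails the environment for rule 3, so it stays [r].
/ʃ/ (between /r/ and /u/): rule 1 targets it, but not between two vowels → unchanged [ʃ].
/u/ meets the environment for rule 2 (in an unstressed syllable) → [ə].
/w/ (between /u/ and /s/): no rule targets it → [w].
/s/ (between /w/ and /e/) fails the environment for rule 1, so it stays [s].
/e/ (between /s/ and /w/) is in the target of rule 2 but the environment (in an unstressed syllable) is not met → [e].
/w/ — not in any rule's target class → [w].
/l/ (between /w/ and /u/): rule 4 targets it, but not word-finally or immediately before a consonant → unchanged [l].
Rule 2 applies to /u/ (between /l/ and /w/: in an unstressed syllable) → [ə].
/w/ (between /u/ and /u/): no rule targets it → [w].
Rule 2 applies to /u/ (word-final: in an unstressed syllable) → [ə].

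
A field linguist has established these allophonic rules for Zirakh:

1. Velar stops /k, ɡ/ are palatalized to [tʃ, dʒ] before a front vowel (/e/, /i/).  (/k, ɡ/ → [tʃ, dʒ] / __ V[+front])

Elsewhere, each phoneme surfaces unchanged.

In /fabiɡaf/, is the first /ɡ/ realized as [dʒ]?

/ɡ/ (between /i/ and /a/) fails the environment for rule 1, so it stays [ɡ].
The actual realization is [ɡ], not [dʒ].

No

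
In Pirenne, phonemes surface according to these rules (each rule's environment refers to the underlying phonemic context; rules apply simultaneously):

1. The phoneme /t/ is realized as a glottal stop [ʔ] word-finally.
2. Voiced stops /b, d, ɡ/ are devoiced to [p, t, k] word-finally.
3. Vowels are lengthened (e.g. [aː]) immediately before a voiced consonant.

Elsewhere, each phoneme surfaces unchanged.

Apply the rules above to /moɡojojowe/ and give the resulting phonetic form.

[moːɡoːjoːjoːwe]

/m/ stays [m].
/o/ meets the environment for rule 3 (before a voiced consonant) → [oː].
/ɡ/ (between /o/ and /o/): rule 2 targets it, but not word-finally → unchanged [ɡ].
/o/ (between /ɡ/ and /j/) occurs before a voiced consonant → [oː] by rule 3.
/j/ (between /o/ and /o/): no rule targets it → [j].
/o/ — between /j/ and /j/, before a voiced consonant — surfaces as [oː] (rule 3).
/j/ stays [j].
/o/ (between /j/ and /w/): before a voiced consonant, so rule 3 applies → [oː].
/w/ stays [w].
/e/ (word-final): rule 3 targets it, but not before a voiced consonant → unchanged [e].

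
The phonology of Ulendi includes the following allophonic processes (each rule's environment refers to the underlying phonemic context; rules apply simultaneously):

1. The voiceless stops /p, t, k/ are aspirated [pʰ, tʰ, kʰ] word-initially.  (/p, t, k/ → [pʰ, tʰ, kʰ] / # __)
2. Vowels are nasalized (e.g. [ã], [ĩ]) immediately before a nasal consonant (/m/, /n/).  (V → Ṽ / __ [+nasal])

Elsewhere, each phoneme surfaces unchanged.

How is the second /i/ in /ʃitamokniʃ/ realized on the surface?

[i]

/i/ (between /n/ and /ʃ/): rule 2 targets it, but not before a nasal consonant → unchanged [i].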